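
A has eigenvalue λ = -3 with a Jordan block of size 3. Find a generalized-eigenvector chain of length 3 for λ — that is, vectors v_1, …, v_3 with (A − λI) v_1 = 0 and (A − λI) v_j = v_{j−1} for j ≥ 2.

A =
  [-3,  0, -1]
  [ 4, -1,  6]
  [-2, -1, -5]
A Jordan chain for λ = -3 of length 3:
v_1 = (2, -4, 0)ᵀ
v_2 = (0, 4, -2)ᵀ
v_3 = (1, 0, 0)ᵀ

Let N = A − (-3)·I. We want v_3 with N^3 v_3 = 0 but N^2 v_3 ≠ 0; then v_{j-1} := N · v_j for j = 3, …, 2.

Pick v_3 = (1, 0, 0)ᵀ.
Then v_2 = N · v_3 = (0, 4, -2)ᵀ.
Then v_1 = N · v_2 = (2, -4, 0)ᵀ.

Sanity check: (A − (-3)·I) v_1 = (0, 0, 0)ᵀ = 0. ✓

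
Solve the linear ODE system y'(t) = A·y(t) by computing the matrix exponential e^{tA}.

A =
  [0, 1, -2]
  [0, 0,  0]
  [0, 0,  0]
e^{tA} =
  [1, t, -2*t]
  [0, 1, 0]
  [0, 0, 1]

Strategy: write A = P · J · P⁻¹ where J is a Jordan canonical form, so e^{tA} = P · e^{tJ} · P⁻¹, and e^{tJ} can be computed block-by-block.

A has Jordan form
J =
  [0, 1, 0]
  [0, 0, 0]
  [0, 0, 0]
(up to reordering of blocks).

Per-block formulas:
  For a 2×2 Jordan block J_2(0): exp(t · J_2(0)) = e^(0t)·(I + t·N), where N is the 2×2 nilpotent shift.
  For a 1×1 block at λ = 0: exp(t · [0]) = [e^(0t)].

After assembling e^{tJ} and conjugating by P, we get:

e^{tA} =
  [1, t, -2*t]
  [0, 1, 0]
  [0, 0, 1]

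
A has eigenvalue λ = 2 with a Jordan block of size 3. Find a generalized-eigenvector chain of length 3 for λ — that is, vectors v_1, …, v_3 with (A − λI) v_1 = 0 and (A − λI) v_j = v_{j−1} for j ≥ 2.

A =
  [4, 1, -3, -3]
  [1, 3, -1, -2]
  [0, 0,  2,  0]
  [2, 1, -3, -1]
A Jordan chain for λ = 2 of length 3:
v_1 = (-1, -1, 0, -1)ᵀ
v_2 = (2, 1, 0, 2)ᵀ
v_3 = (1, 0, 0, 0)ᵀ

Let N = A − (2)·I. We want v_3 with N^3 v_3 = 0 but N^2 v_3 ≠ 0; then v_{j-1} := N · v_j for j = 3, …, 2.

Pick v_3 = (1, 0, 0, 0)ᵀ.
Then v_2 = N · v_3 = (2, 1, 0, 2)ᵀ.
Then v_1 = N · v_2 = (-1, -1, 0, -1)ᵀ.

Sanity check: (A − (2)·I) v_1 = (0, 0, 0, 0)ᵀ = 0. ✓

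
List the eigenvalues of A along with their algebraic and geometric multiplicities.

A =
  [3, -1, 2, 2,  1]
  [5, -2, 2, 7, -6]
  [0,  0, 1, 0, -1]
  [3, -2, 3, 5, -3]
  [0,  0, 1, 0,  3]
λ = 2: alg = 5, geom = 2

Step 1 — factor the characteristic polynomial to read off the algebraic multiplicities:
  χ_A(x) = (x - 2)^5

Step 2 — compute geometric multiplicities via the rank-nullity identity g(λ) = n − rank(A − λI):
  rank(A − (2)·I) = 3, so dim ker(A − (2)·I) = n − 3 = 2

Summary:
  λ = 2: algebraic multiplicity = 5, geometric multiplicity = 2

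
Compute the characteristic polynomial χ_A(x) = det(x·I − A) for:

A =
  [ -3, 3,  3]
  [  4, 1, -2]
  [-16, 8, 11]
x^3 - 9*x^2 + 27*x - 27

Expanding det(x·I − A) (e.g. by cofactor expansion or by noting that A is similar to its Jordan form J, which has the same characteristic polynomial as A) gives
  χ_A(x) = x^3 - 9*x^2 + 27*x - 27
which factors as (x - 3)^3. The eigenvalues (with algebraic multiplicities) are λ = 3 with multiplicity 3.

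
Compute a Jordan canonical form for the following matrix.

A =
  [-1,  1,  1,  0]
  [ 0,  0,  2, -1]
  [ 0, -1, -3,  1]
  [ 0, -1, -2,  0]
J_2(-1) ⊕ J_2(-1)

The characteristic polynomial is
  det(x·I − A) = x^4 + 4*x^3 + 6*x^2 + 4*x + 1 = (x + 1)^4

Eigenvalues and multiplicities (the geometric multiplicity of λ is n − rank(A − λI), which equals the number of Jordan blocks for λ):
  λ = -1: algebraic multiplicity = 4, geometric multiplicity = 2

Determining the block sizes for each eigenvalue:
  λ = -1: with am = 4 and gm = 2, the partition is not yet determined (e.g. several partitions of 4 into 2 parts exist). Let N = A − (-1)·I. Computing rank(N^1) = 2, rank(N^2) = 0; the number of blocks of size ≥ j is rank(N^{j−1}) − rank(N^j), giving [2, 2]. So we have 2 block(s) of size 2 → block sizes [2, 2]

Assembling the blocks gives a Jordan form
J =
  [-1,  1,  0,  0]
  [ 0, -1,  0,  0]
  [ 0,  0, -1,  1]
  [ 0,  0,  0, -1]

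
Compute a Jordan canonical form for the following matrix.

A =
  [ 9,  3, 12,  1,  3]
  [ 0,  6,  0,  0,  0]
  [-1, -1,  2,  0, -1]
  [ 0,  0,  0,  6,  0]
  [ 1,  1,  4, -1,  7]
J_2(6) ⊕ J_2(6) ⊕ J_1(6)

The characteristic polynomial is
  det(x·I − A) = x^5 - 30*x^4 + 360*x^3 - 2160*x^2 + 6480*x - 7776 = (x - 6)^5

Eigenvalues and multiplicities (the geometric multiplicity of λ is n − rank(A − λI), which equals the number of Jordan blocks for λ):
  λ = 6: algebraic multiplicity = 5, geometric multiplicity = 3

Determining the block sizes for each eigenvalue:
  λ = 6: with am = 5 and gm = 3, the partition is not yet determined (e.g. several partitions of 5 into 3 parts exist). Let N = A − (6)·I. Computing rank(N^1) = 2, rank(N^2) = 0; the number of blocks of size ≥ j is rank(N^{j−1}) − rank(N^j), giving [3, 2]. So we have 2 block(s) of size 2, 1 block(s) of size 1 → block sizes [2, 2, 1]

Assembling the blocks gives a Jordan form
J =
  [6, 1, 0, 0, 0]
  [0, 6, 0, 0, 0]
  [0, 0, 6, 1, 0]
  [0, 0, 0, 6, 0]
  [0, 0, 0, 0, 6]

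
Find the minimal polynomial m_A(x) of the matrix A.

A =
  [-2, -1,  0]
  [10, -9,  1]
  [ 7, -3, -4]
x^3 + 15*x^2 + 75*x + 125

The characteristic polynomial is χ_A(x) = (x + 5)^3, so the eigenvalues are known. The minimal polynomial is
  m_A(x) = Π_λ (x − λ)^{k_λ}
where k_λ is the size of the *largest* Jordan block for λ (equivalently, the smallest k with (A − λI)^k v = 0 for every generalised eigenvector v of λ).

  λ = -5: largest Jordan block has size 3, contributing (x + 5)^3

So m_A(x) = (x + 5)^3 = x^3 + 15*x^2 + 75*x + 125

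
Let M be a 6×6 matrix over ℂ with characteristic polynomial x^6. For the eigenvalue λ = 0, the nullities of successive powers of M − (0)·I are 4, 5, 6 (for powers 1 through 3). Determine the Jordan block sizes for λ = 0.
Block sizes for λ = 0: [3, 1, 1, 1]

From the dimensions of kernels of powers, the number of Jordan blocks of size at least j is d_j − d_{j−1} where d_j = dim ker(N^j) (with d_0 = 0). Computing the differences gives [4, 1, 1].
The number of blocks of size exactly k is (#blocks of size ≥ k) − (#blocks of size ≥ k + 1), so the partition is: 3 block(s) of size 1, 1 block(s) of size 3.
In nonincreasing order the block sizes are [3, 1, 1, 1].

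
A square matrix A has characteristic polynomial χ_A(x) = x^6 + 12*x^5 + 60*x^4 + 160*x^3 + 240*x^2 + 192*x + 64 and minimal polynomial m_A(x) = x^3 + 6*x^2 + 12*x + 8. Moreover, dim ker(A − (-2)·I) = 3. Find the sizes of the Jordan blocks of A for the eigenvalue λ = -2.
Block sizes for λ = -2: [3, 2, 1]

Step 1 — from the characteristic polynomial, algebraic multiplicity of λ = -2 is 6. From dim ker(A − (-2)·I) = 3, there are exactly 3 Jordan blocks for λ = -2.
Step 2 — from the minimal polynomial, the factor (x + 2)^3 tells us the largest block for λ = -2 has size 3.
Step 3 — with total size 6, 3 blocks, and largest block 3, the block sizes (in nonincreasing order) are [3, 2, 1].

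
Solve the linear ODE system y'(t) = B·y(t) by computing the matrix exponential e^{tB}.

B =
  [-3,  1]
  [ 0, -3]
e^{tB} =
  [exp(-3*t), t*exp(-3*t)]
  [0, exp(-3*t)]

Strategy: write B = P · J · P⁻¹ where J is a Jordan canonical form, so e^{tB} = P · e^{tJ} · P⁻¹, and e^{tJ} can be computed block-by-block.

B has Jordan form
J =
  [-3,  1]
  [ 0, -3]
(up to reordering of blocks).

Per-block formulas:
  For a 2×2 Jordan block J_2(-3): exp(t · J_2(-3)) = e^(-3t)·(I + t·N), where N is the 2×2 nilpotent shift.

After assembling e^{tJ} and conjugating by P, we get:

e^{tB} =
  [exp(-3*t), t*exp(-3*t)]
  [0, exp(-3*t)]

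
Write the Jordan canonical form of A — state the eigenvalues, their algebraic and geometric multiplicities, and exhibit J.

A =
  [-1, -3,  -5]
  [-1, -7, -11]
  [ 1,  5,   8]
J_3(0)

The characteristic polynomial is
  det(x·I − A) = x^3

Eigenvalues and multiplicities (the geometric multiplicity of λ is n − rank(A − λI), which equals the number of Jordan blocks for λ):
  λ = 0: algebraic multiplicity = 3, geometric multiplicity = 1

Determining the block sizes for each eigenvalue:
  λ = 0: one block (gm = 1), so the single block has size am = 3 → block sizes [3]

Assembling the blocks gives a Jordan form
J =
  [0, 1, 0]
  [0, 0, 1]
  [0, 0, 0]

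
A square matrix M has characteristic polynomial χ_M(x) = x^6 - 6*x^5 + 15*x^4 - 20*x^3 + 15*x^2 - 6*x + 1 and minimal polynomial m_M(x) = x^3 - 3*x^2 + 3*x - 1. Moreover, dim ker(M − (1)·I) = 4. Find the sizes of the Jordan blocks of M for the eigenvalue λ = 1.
Block sizes for λ = 1: [3, 1, 1, 1]

Step 1 — from the characteristic polynomial, algebraic multiplicity of λ = 1 is 6. From dim ker(M − (1)·I) = 4, there are exactly 4 Jordan blocks for λ = 1.
Step 2 — from the minimal polynomial, the factor (x − 1)^3 tells us the largest block for λ = 1 has size 3.
Step 3 — with total size 6, 4 blocks, and largest block 3, the block sizes (in nonincreasing order) are [3, 1, 1, 1].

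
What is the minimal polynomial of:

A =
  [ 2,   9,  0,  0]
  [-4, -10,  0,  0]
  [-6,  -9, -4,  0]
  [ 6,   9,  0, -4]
x^2 + 8*x + 16

The characteristic polynomial is χ_A(x) = (x + 4)^4, so the eigenvalues are known. The minimal polynomial is
  m_A(x) = Π_λ (x − λ)^{k_λ}
where k_λ is the size of the *largest* Jordan block for λ (equivalently, the smallest k with (A − λI)^k v = 0 for every generalised eigenvector v of λ).

  λ = -4: largest Jordan block has size 2, contributing (x + 4)^2

So m_A(x) = (x + 4)^2 = x^2 + 8*x + 16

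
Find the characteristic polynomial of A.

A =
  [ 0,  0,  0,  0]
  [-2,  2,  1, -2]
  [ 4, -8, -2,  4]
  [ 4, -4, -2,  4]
x^4 - 4*x^3 + 4*x^2

Expanding det(x·I − A) (e.g. by cofactor expansion or by noting that A is similar to its Jordan form J, which has the same characteristic polynomial as A) gives
  χ_A(x) = x^4 - 4*x^3 + 4*x^2
which factors as x^2*(x - 2)^2. The eigenvalues (with algebraic multiplicities) are λ = 0 with multiplicity 2, λ = 2 with multiplicity 2.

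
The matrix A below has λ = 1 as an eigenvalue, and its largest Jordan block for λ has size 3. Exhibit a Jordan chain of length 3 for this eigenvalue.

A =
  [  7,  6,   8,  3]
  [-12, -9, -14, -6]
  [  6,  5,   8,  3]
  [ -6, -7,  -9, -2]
A Jordan chain for λ = 1 of length 3:
v_1 = (-6, 0, 0, 12)ᵀ
v_2 = (6, -12, 6, -6)ᵀ
v_3 = (1, 0, 0, 0)ᵀ

Let N = A − (1)·I. We want v_3 with N^3 v_3 = 0 but N^2 v_3 ≠ 0; then v_{j-1} := N · v_j for j = 3, …, 2.

Pick v_3 = (1, 0, 0, 0)ᵀ.
Then v_2 = N · v_3 = (6, -12, 6, -6)ᵀ.
Then v_1 = N · v_2 = (-6, 0, 0, 12)ᵀ.

Sanity check: (A − (1)·I) v_1 = (0, 0, 0, 0)ᵀ = 0. ✓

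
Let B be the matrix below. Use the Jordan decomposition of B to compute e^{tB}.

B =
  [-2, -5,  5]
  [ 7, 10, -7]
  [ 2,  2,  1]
e^{tB} =
  [-5*t*exp(3*t) + exp(3*t), -5*t*exp(3*t), 5*t*exp(3*t)]
  [7*t*exp(3*t), 7*t*exp(3*t) + exp(3*t), -7*t*exp(3*t)]
  [2*t*exp(3*t), 2*t*exp(3*t), -2*t*exp(3*t) + exp(3*t)]

Strategy: write B = P · J · P⁻¹ where J is a Jordan canonical form, so e^{tB} = P · e^{tJ} · P⁻¹, and e^{tJ} can be computed block-by-block.

B has Jordan form
J =
  [3, 1, 0]
  [0, 3, 0]
  [0, 0, 3]
(up to reordering of blocks).

Per-block formulas:
  For a 1×1 block at λ = 3: exp(t · [3]) = [e^(3t)].
  For a 2×2 Jordan block J_2(3): exp(t · J_2(3)) = e^(3t)·(I + t·N), where N is the 2×2 nilpotent shift.

After assembling e^{tJ} and conjugating by P, we get:

e^{tB} =
  [-5*t*exp(3*t) + exp(3*t), -5*t*exp(3*t), 5*t*exp(3*t)]
  [7*t*exp(3*t), 7*t*exp(3*t) + exp(3*t), -7*t*exp(3*t)]
  [2*t*exp(3*t), 2*t*exp(3*t), -2*t*exp(3*t) + exp(3*t)]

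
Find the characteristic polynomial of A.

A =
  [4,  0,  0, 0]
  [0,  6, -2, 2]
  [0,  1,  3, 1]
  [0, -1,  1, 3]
x^4 - 16*x^3 + 96*x^2 - 256*x + 256

Expanding det(x·I − A) (e.g. by cofactor expansion or by noting that A is similar to its Jordan form J, which has the same characteristic polynomial as A) gives
  χ_A(x) = x^4 - 16*x^3 + 96*x^2 - 256*x + 256
which factors as (x - 4)^4. The eigenvalues (with algebraic multiplicities) are λ = 4 with multiplicity 4.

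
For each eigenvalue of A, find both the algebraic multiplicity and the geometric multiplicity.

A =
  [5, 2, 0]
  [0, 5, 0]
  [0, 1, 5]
λ = 5: alg = 3, geom = 2

Step 1 — factor the characteristic polynomial to read off the algebraic multiplicities:
  χ_A(x) = (x - 5)^3

Step 2 — compute geometric multiplicities via the rank-nullity identity g(λ) = n − rank(A − λI):
  rank(A − (5)·I) = 1, so dim ker(A − (5)·I) = n − 1 = 2

Summary:
  λ = 5: algebraic multiplicity = 3, geometric multiplicity = 2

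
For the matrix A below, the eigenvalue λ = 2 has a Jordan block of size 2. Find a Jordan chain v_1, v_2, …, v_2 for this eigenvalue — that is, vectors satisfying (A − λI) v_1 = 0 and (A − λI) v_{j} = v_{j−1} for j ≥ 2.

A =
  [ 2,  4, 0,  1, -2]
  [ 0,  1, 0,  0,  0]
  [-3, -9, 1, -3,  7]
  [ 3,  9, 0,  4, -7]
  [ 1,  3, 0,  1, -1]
A Jordan chain for λ = 2 of length 2:
v_1 = (-1, 0, 2, -2, -1)ᵀ
v_2 = (0, 0, 1, -1, 0)ᵀ

Let N = A − (2)·I. We want v_2 with N^2 v_2 = 0 but N^1 v_2 ≠ 0; then v_{j-1} := N · v_j for j = 2, …, 2.

Pick v_2 = (0, 0, 1, -1, 0)ᵀ.
Then v_1 = N · v_2 = (-1, 0, 2, -2, -1)ᵀ.

Sanity check: (A − (2)·I) v_1 = (0, 0, 0, 0, 0)ᵀ = 0. ✓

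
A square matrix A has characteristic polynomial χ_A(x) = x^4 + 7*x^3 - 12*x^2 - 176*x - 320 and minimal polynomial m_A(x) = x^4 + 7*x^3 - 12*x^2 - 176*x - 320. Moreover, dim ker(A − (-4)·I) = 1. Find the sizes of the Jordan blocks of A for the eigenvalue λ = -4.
Block sizes for λ = -4: [3]

Step 1 — from the characteristic polynomial, algebraic multiplicity of λ = -4 is 3. From dim ker(A − (-4)·I) = 1, there are exactly 1 Jordan blocks for λ = -4.
Step 2 — from the minimal polynomial, the factor (x + 4)^3 tells us the largest block for λ = -4 has size 3.
Step 3 — with total size 3, 1 blocks, and largest block 3, the block sizes (in nonincreasing order) are [3].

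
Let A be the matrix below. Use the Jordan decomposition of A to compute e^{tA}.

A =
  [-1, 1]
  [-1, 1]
e^{tA} =
  [1 - t, t]
  [-t, t + 1]

Strategy: write A = P · J · P⁻¹ where J is a Jordan canonical form, so e^{tA} = P · e^{tJ} · P⁻¹, and e^{tJ} can be computed block-by-block.

A has Jordan form
J =
  [0, 1]
  [0, 0]
(up to reordering of blocks).

Per-block formulas:
  For a 2×2 Jordan block J_2(0): exp(t · J_2(0)) = e^(0t)·(I + t·N), where N is the 2×2 nilpotent shift.

After assembling e^{tJ} and conjugating by P, we get:

e^{tA} =
  [1 - t, t]
  [-t, t + 1]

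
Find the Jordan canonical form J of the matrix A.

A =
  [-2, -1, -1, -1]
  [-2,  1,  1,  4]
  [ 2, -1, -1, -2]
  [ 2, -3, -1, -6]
J_3(-2) ⊕ J_1(-2)

The characteristic polynomial is
  det(x·I − A) = x^4 + 8*x^3 + 24*x^2 + 32*x + 16 = (x + 2)^4

Eigenvalues and multiplicities (the geometric multiplicity of λ is n − rank(A − λI), which equals the number of Jordan blocks for λ):
  λ = -2: algebraic multiplicity = 4, geometric multiplicity = 2

Determining the block sizes for each eigenvalue:
  λ = -2: with am = 4 and gm = 2, the partition is not yet determined (e.g. several partitions of 4 into 2 parts exist). Let N = A − (-2)·I. Computing rank(N^1) = 2, rank(N^2) = 1, rank(N^3) = 0; the number of blocks of size ≥ j is rank(N^{j−1}) − rank(N^j), giving [2, 1, 1]. So we have 1 block(s) of size 3, 1 block(s) of size 1 → block sizes [3, 1]

Assembling the blocks gives a Jordan form
J =
  [-2,  1,  0,  0]
  [ 0, -2,  1,  0]
  [ 0,  0, -2,  0]
  [ 0,  0,  0, -2]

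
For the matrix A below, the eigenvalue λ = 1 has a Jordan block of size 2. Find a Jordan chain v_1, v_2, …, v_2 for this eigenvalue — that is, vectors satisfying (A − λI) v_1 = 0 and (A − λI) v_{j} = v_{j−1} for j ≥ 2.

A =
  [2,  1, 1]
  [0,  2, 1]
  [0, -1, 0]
A Jordan chain for λ = 1 of length 2:
v_1 = (0, -1, 1)ᵀ
v_2 = (1, -1, 0)ᵀ

Let N = A − (1)·I. We want v_2 with N^2 v_2 = 0 but N^1 v_2 ≠ 0; then v_{j-1} := N · v_j for j = 2, …, 2.

Pick v_2 = (1, -1, 0)ᵀ.
Then v_1 = N · v_2 = (0, -1, 1)ᵀ.

Sanity check: (A − (1)·I) v_1 = (0, 0, 0)ᵀ = 0. ✓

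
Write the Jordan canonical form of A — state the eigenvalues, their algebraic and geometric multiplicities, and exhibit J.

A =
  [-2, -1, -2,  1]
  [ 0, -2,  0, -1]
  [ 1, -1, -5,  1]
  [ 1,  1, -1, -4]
J_1(-4) ⊕ J_3(-3)

The characteristic polynomial is
  det(x·I − A) = x^4 + 13*x^3 + 63*x^2 + 135*x + 108 = (x + 3)^3*(x + 4)

Eigenvalues and multiplicities (the geometric multiplicity of λ is n − rank(A − λI), which equals the number of Jordan blocks for λ):
  λ = -4: algebraic multiplicity = 1, geometric multiplicity = 1
  λ = -3: algebraic multiplicity = 3, geometric multiplicity = 1

Determining the block sizes for each eigenvalue:
  λ = -4: one block (gm = 1), so the single block has size am = 1 → block sizes [1]
  λ = -3: one block (gm = 1), so the single block has size am = 3 → block sizes [3]

Assembling the blocks gives a Jordan form
J =
  [-4,  0,  0,  0]
  [ 0, -3,  1,  0]
  [ 0,  0, -3,  1]
  [ 0,  0,  0, -3]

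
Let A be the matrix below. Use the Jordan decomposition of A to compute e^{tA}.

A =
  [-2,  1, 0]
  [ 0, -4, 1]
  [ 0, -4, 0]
e^{tA} =
  [exp(-2*t), -t^2*exp(-2*t) + t*exp(-2*t), t^2*exp(-2*t)/2]
  [0, -2*t*exp(-2*t) + exp(-2*t), t*exp(-2*t)]
  [0, -4*t*exp(-2*t), 2*t*exp(-2*t) + exp(-2*t)]

Strategy: write A = P · J · P⁻¹ where J is a Jordan canonical form, so e^{tA} = P · e^{tJ} · P⁻¹, and e^{tJ} can be computed block-by-block.

A has Jordan form
J =
  [-2,  1,  0]
  [ 0, -2,  1]
  [ 0,  0, -2]
(up to reordering of blocks).

Per-block formulas:
  For a 3×3 Jordan block J_3(-2): exp(t · J_3(-2)) = e^(-2t)·(I + t·N + (t^2/2)·N^2), where N is the 3×3 nilpotent shift.

After assembling e^{tJ} and conjugating by P, we get:

e^{tA} =
  [exp(-2*t), -t^2*exp(-2*t) + t*exp(-2*t), t^2*exp(-2*t)/2]
  [0, -2*t*exp(-2*t) + exp(-2*t), t*exp(-2*t)]
  [0, -4*t*exp(-2*t), 2*t*exp(-2*t) + exp(-2*t)]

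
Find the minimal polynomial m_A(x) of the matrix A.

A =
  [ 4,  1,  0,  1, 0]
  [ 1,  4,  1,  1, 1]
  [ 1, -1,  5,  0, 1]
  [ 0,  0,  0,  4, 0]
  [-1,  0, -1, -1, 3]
x^3 - 12*x^2 + 48*x - 64

The characteristic polynomial is χ_A(x) = (x - 4)^5, so the eigenvalues are known. The minimal polynomial is
  m_A(x) = Π_λ (x − λ)^{k_λ}
where k_λ is the size of the *largest* Jordan block for λ (equivalently, the smallest k with (A − λI)^k v = 0 for every generalised eigenvector v of λ).

  λ = 4: largest Jordan block has size 3, contributing (x − 4)^3

So m_A(x) = (x - 4)^3 = x^3 - 12*x^2 + 48*x - 64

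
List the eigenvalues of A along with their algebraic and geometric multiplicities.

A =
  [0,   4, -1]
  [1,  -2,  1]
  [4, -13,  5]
λ = 1: alg = 3, geom = 1

Step 1 — factor the characteristic polynomial to read off the algebraic multiplicities:
  χ_A(x) = (x - 1)^3

Step 2 — compute geometric multiplicities via the rank-nullity identity g(λ) = n − rank(A − λI):
  rank(A − (1)·I) = 2, so dim ker(A − (1)·I) = n − 2 = 1

Summary:
  λ = 1: algebraic multiplicity = 3, geometric multiplicity = 1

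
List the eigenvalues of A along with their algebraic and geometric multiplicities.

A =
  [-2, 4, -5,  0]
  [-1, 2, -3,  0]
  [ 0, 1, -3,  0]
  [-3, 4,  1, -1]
λ = -1: alg = 4, geom = 2

Step 1 — factor the characteristic polynomial to read off the algebraic multiplicities:
  χ_A(x) = (x + 1)^4

Step 2 — compute geometric multiplicities via the rank-nullity identity g(λ) = n − rank(A − λI):
  rank(A − (-1)·I) = 2, so dim ker(A − (-1)·I) = n − 2 = 2

Summary:
  λ = -1: algebraic multiplicity = 4, geometric multiplicity = 2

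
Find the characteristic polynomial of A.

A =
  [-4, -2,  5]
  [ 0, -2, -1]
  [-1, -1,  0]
x^3 + 6*x^2 + 12*x + 8

Expanding det(x·I − A) (e.g. by cofactor expansion or by noting that A is similar to its Jordan form J, which has the same characteristic polynomial as A) gives
  χ_A(x) = x^3 + 6*x^2 + 12*x + 8
which factors as (x + 2)^3. The eigenvalues (with algebraic multiplicities) are λ = -2 with multiplicity 3.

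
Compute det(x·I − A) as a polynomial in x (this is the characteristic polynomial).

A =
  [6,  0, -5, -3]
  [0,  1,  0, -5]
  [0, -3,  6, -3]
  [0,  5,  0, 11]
x^4 - 24*x^3 + 216*x^2 - 864*x + 1296

Expanding det(x·I − A) (e.g. by cofactor expansion or by noting that A is similar to its Jordan form J, which has the same characteristic polynomial as A) gives
  χ_A(x) = x^4 - 24*x^3 + 216*x^2 - 864*x + 1296
which factors as (x - 6)^4. The eigenvalues (with algebraic multiplicities) are λ = 6 with multiplicity 4.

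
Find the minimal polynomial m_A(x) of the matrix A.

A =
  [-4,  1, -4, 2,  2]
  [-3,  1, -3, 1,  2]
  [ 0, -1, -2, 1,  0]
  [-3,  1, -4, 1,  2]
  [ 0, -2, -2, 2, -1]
x^3 + 3*x^2 + 3*x + 1

The characteristic polynomial is χ_A(x) = (x + 1)^5, so the eigenvalues are known. The minimal polynomial is
  m_A(x) = Π_λ (x − λ)^{k_λ}
where k_λ is the size of the *largest* Jordan block for λ (equivalently, the smallest k with (A − λI)^k v = 0 for every generalised eigenvector v of λ).

  λ = -1: largest Jordan block has size 3, contributing (x + 1)^3

So m_A(x) = (x + 1)^3 = x^3 + 3*x^2 + 3*x + 1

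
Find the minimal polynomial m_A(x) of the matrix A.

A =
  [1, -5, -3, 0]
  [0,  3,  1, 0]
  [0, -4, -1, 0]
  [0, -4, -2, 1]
x^3 - 3*x^2 + 3*x - 1

The characteristic polynomial is χ_A(x) = (x - 1)^4, so the eigenvalues are known. The minimal polynomial is
  m_A(x) = Π_λ (x − λ)^{k_λ}
where k_λ is the size of the *largest* Jordan block for λ (equivalently, the smallest k with (A − λI)^k v = 0 for every generalised eigenvector v of λ).

  λ = 1: largest Jordan block has size 3, contributing (x − 1)^3

So m_A(x) = (x - 1)^3 = x^3 - 3*x^2 + 3*x - 1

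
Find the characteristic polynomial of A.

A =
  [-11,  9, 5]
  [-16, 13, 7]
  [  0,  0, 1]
x^3 - 3*x^2 + 3*x - 1

Expanding det(x·I − A) (e.g. by cofactor expansion or by noting that A is similar to its Jordan form J, which has the same characteristic polynomial as A) gives
  χ_A(x) = x^3 - 3*x^2 + 3*x - 1
which factors as (x - 1)^3. The eigenvalues (with algebraic multiplicities) are λ = 1 with multiplicity 3.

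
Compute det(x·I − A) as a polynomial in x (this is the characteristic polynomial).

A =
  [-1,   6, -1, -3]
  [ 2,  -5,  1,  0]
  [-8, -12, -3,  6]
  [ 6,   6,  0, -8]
x^4 + 17*x^3 + 105*x^2 + 275*x + 250

Expanding det(x·I − A) (e.g. by cofactor expansion or by noting that A is similar to its Jordan form J, which has the same characteristic polynomial as A) gives
  χ_A(x) = x^4 + 17*x^3 + 105*x^2 + 275*x + 250
which factors as (x + 2)*(x + 5)^3. The eigenvalues (with algebraic multiplicities) are λ = -5 with multiplicity 3, λ = -2 with multiplicity 1.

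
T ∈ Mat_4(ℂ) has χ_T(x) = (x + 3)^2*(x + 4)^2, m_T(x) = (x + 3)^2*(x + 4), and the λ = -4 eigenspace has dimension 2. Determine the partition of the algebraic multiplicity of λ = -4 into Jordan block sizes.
Block sizes for λ = -4: [1, 1]

Step 1 — from the characteristic polynomial, algebraic multiplicity of λ = -4 is 2. From dim ker(T − (-4)·I) = 2, there are exactly 2 Jordan blocks for λ = -4.
Step 2 — from the minimal polynomial, the factor (x + 4) tells us the largest block for λ = -4 has size 1.
Step 3 — with total size 2, 2 blocks, and largest block 1, the block sizes (in nonincreasing order) are [1, 1].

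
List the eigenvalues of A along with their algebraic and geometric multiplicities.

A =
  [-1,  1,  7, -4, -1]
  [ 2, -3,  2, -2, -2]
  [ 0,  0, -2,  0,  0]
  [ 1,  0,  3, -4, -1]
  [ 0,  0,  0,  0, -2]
λ = -3: alg = 2, geom = 1; λ = -2: alg = 3, geom = 3

Step 1 — factor the characteristic polynomial to read off the algebraic multiplicities:
  χ_A(x) = (x + 2)^3*(x + 3)^2

Step 2 — compute geometric multiplicities via the rank-nullity identity g(λ) = n − rank(A − λI):
  rank(A − (-3)·I) = 4, so dim ker(A − (-3)·I) = n − 4 = 1
  rank(A − (-2)·I) = 2, so dim ker(A − (-2)·I) = n − 2 = 3

Summary:
  λ = -3: algebraic multiplicity = 2, geometric multiplicity = 1
  λ = -2: algebraic multiplicity = 3, geometric multiplicity = 3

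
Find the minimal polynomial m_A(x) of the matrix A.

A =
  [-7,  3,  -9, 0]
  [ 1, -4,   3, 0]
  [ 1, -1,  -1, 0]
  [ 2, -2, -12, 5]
x^4 + 7*x^3 - 12*x^2 - 176*x - 320

The characteristic polynomial is χ_A(x) = (x - 5)*(x + 4)^3, so the eigenvalues are known. The minimal polynomial is
  m_A(x) = Π_λ (x − λ)^{k_λ}
where k_λ is the size of the *largest* Jordan block for λ (equivalently, the smallest k with (A − λI)^k v = 0 for every generalised eigenvector v of λ).

  λ = -4: largest Jordan block has size 3, contributing (x + 4)^3
  λ = 5: largest Jordan block has size 1, contributing (x − 5)

So m_A(x) = (x - 5)*(x + 4)^3 = x^4 + 7*x^3 - 12*x^2 - 176*x - 320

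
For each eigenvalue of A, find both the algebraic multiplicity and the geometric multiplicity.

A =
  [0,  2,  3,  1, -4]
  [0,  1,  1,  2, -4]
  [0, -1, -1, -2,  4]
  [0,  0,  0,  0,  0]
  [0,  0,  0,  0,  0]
λ = 0: alg = 5, geom = 3

Step 1 — factor the characteristic polynomial to read off the algebraic multiplicities:
  χ_A(x) = x^5

Step 2 — compute geometric multiplicities via the rank-nullity identity g(λ) = n − rank(A − λI):
  rank(A − (0)·I) = 2, so dim ker(A − (0)·I) = n − 2 = 3

Summary:
  λ = 0: algebraic multiplicity = 5, geometric multiplicity = 3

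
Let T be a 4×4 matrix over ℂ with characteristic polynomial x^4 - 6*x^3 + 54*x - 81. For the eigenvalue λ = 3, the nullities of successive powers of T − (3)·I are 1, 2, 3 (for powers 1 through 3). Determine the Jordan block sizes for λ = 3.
Block sizes for λ = 3: [3]

From the dimensions of kernels of powers, the number of Jordan blocks of size at least j is d_j − d_{j−1} where d_j = dim ker(N^j) (with d_0 = 0). Computing the differences gives [1, 1, 1].
The number of blocks of size exactly k is (#blocks of size ≥ k) − (#blocks of size ≥ k + 1), so the partition is: 1 block(s) of size 3.
In nonincreasing order the block sizes are [3].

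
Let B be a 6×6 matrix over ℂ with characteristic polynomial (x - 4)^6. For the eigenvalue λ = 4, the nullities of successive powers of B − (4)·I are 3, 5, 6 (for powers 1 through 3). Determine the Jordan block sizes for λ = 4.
Block sizes for λ = 4: [3, 2, 1]

From the dimensions of kernels of powers, the number of Jordan blocks of size at least j is d_j − d_{j−1} where d_j = dim ker(N^j) (with d_0 = 0). Computing the differences gives [3, 2, 1].
The number of blocks of size exactly k is (#blocks of size ≥ k) − (#blocks of size ≥ k + 1), so the partition is: 1 block(s) of size 1, 1 block(s) of size 2, 1 block(s) of size 3.
In nonincreasing order the block sizes are [3, 2, 1].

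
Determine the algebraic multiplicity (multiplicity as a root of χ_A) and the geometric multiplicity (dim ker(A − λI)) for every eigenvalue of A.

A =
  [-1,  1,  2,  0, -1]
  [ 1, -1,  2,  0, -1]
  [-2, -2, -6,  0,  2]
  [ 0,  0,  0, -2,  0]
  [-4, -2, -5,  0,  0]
λ = -2: alg = 5, geom = 3

Step 1 — factor the characteristic polynomial to read off the algebraic multiplicities:
  χ_A(x) = (x + 2)^5

Step 2 — compute geometric multiplicities via the rank-nullity identity g(λ) = n − rank(A − λI):
  rank(A − (-2)·I) = 2, so dim ker(A − (-2)·I) = n − 2 = 3

Summary:
  λ = -2: algebraic multiplicity = 5, geometric multiplicity = 3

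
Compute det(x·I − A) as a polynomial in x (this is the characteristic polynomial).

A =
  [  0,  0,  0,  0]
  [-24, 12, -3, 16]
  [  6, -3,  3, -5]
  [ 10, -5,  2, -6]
x^4 - 9*x^3 + 27*x^2 - 27*x

Expanding det(x·I − A) (e.g. by cofactor expansion or by noting that A is similar to its Jordan form J, which has the same characteristic polynomial as A) gives
  χ_A(x) = x^4 - 9*x^3 + 27*x^2 - 27*x
which factors as x*(x - 3)^3. The eigenvalues (with algebraic multiplicities) are λ = 0 with multiplicity 1, λ = 3 with multiplicity 3.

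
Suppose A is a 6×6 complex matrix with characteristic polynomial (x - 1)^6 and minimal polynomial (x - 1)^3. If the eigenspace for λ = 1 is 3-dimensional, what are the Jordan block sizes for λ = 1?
Block sizes for λ = 1: [3, 2, 1]

Step 1 — from the characteristic polynomial, algebraic multiplicity of λ = 1 is 6. From dim ker(A − (1)·I) = 3, there are exactly 3 Jordan blocks for λ = 1.
Step 2 — from the minimal polynomial, the factor (x − 1)^3 tells us the largest block for λ = 1 has size 3.
Step 3 — with total size 6, 3 blocks, and largest block 3, the block sizes (in nonincreasing order) are [3, 2, 1].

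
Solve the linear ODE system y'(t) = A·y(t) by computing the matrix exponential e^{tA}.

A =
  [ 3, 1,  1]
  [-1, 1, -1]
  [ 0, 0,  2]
e^{tA} =
  [t*exp(2*t) + exp(2*t), t*exp(2*t), t*exp(2*t)]
  [-t*exp(2*t), -t*exp(2*t) + exp(2*t), -t*exp(2*t)]
  [0, 0, exp(2*t)]

Strategy: write A = P · J · P⁻¹ where J is a Jordan canonical form, so e^{tA} = P · e^{tJ} · P⁻¹, and e^{tJ} can be computed block-by-block.

A has Jordan form
J =
  [2, 1, 0]
  [0, 2, 0]
  [0, 0, 2]
(up to reordering of blocks).

Per-block formulas:
  For a 2×2 Jordan block J_2(2): exp(t · J_2(2)) = e^(2t)·(I + t·N), where N is the 2×2 nilpotent shift.
  For a 1×1 block at λ = 2: exp(t · [2]) = [e^(2t)].

After assembling e^{tJ} and conjugating by P, we get:

e^{tA} =
  [t*exp(2*t) + exp(2*t), t*exp(2*t), t*exp(2*t)]
  [-t*exp(2*t), -t*exp(2*t) + exp(2*t), -t*exp(2*t)]
  [0, 0, exp(2*t)]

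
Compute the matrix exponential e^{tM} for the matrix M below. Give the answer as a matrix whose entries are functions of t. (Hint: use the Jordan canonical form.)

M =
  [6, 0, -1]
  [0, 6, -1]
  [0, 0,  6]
e^{tM} =
  [exp(6*t), 0, -t*exp(6*t)]
  [0, exp(6*t), -t*exp(6*t)]
  [0, 0, exp(6*t)]

Strategy: write M = P · J · P⁻¹ where J is a Jordan canonical form, so e^{tM} = P · e^{tJ} · P⁻¹, and e^{tJ} can be computed block-by-block.

M has Jordan form
J =
  [6, 1, 0]
  [0, 6, 0]
  [0, 0, 6]
(up to reordering of blocks).

Per-block formulas:
  For a 1×1 block at λ = 6: exp(t · [6]) = [e^(6t)].
  For a 2×2 Jordan block J_2(6): exp(t · J_2(6)) = e^(6t)·(I + t·N), where N is the 2×2 nilpotent shift.

After assembling e^{tJ} and conjugating by P, we get:

e^{tM} =
  [exp(6*t), 0, -t*exp(6*t)]
  [0, exp(6*t), -t*exp(6*t)]
  [0, 0, exp(6*t)]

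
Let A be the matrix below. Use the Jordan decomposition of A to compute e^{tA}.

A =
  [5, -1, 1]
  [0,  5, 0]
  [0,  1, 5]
e^{tA} =
  [exp(5*t), t^2*exp(5*t)/2 - t*exp(5*t), t*exp(5*t)]
  [0, exp(5*t), 0]
  [0, t*exp(5*t), exp(5*t)]

Strategy: write A = P · J · P⁻¹ where J is a Jordan canonical form, so e^{tA} = P · e^{tJ} · P⁻¹, and e^{tJ} can be computed block-by-block.

A has Jordan form
J =
  [5, 1, 0]
  [0, 5, 1]
  [0, 0, 5]
(up to reordering of blocks).

Per-block formulas:
  For a 3×3 Jordan block J_3(5): exp(t · J_3(5)) = e^(5t)·(I + t·N + (t^2/2)·N^2), where N is the 3×3 nilpotent shift.

After assembling e^{tJ} and conjugating by P, we get:

e^{tA} =
  [exp(5*t), t^2*exp(5*t)/2 - t*exp(5*t), t*exp(5*t)]
  [0, exp(5*t), 0]
  [0, t*exp(5*t), exp(5*t)]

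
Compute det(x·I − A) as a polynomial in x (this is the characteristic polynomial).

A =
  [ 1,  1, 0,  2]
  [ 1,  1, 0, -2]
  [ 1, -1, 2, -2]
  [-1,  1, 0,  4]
x^4 - 8*x^3 + 24*x^2 - 32*x + 16

Expanding det(x·I − A) (e.g. by cofactor expansion or by noting that A is similar to its Jordan form J, which has the same characteristic polynomial as A) gives
  χ_A(x) = x^4 - 8*x^3 + 24*x^2 - 32*x + 16
which factors as (x - 2)^4. The eigenvalues (with algebraic multiplicities) are λ = 2 with multiplicity 4.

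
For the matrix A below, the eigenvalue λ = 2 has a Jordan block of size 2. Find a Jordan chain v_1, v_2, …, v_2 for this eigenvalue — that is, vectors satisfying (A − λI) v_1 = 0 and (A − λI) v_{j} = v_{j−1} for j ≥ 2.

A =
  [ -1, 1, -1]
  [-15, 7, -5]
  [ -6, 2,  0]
A Jordan chain for λ = 2 of length 2:
v_1 = (-3, -15, -6)ᵀ
v_2 = (1, 0, 0)ᵀ

Let N = A − (2)·I. We want v_2 with N^2 v_2 = 0 but N^1 v_2 ≠ 0; then v_{j-1} := N · v_j for j = 2, …, 2.

Pick v_2 = (1, 0, 0)ᵀ.
Then v_1 = N · v_2 = (-3, -15, -6)ᵀ.

Sanity check: (A − (2)·I) v_1 = (0, 0, 0)ᵀ = 0. ✓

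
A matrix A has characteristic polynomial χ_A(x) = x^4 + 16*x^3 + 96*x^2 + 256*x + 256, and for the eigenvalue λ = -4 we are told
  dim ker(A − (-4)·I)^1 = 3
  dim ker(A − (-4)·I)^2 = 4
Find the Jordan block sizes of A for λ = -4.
Block sizes for λ = -4: [2, 1, 1]

From the dimensions of kernels of powers, the number of Jordan blocks of size at least j is d_j − d_{j−1} where d_j = dim ker(N^j) (with d_0 = 0). Computing the differences gives [3, 1].
The number of blocks of size exactly k is (#blocks of size ≥ k) − (#blocks of size ≥ k + 1), so the partition is: 2 block(s) of size 1, 1 block(s) of size 2.
In nonincreasing order the block sizes are [2, 1, 1].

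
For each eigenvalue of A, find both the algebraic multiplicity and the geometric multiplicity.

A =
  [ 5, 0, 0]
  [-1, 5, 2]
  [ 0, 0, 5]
λ = 5: alg = 3, geom = 2

Step 1 — factor the characteristic polynomial to read off the algebraic multiplicities:
  χ_A(x) = (x - 5)^3

Step 2 — compute geometric multiplicities via the rank-nullity identity g(λ) = n − rank(A − λI):
  rank(A − (5)·I) = 1, so dim ker(A − (5)·I) = n − 1 = 2

Summary:
  λ = 5: algebraic multiplicity = 3, geometric multiplicity = 2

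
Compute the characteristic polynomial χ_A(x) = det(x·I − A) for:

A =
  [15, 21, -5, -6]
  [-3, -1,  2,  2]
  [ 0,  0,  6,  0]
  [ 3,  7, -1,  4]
x^4 - 24*x^3 + 216*x^2 - 864*x + 1296

Expanding det(x·I − A) (e.g. by cofactor expansion or by noting that A is similar to its Jordan form J, which has the same characteristic polynomial as A) gives
  χ_A(x) = x^4 - 24*x^3 + 216*x^2 - 864*x + 1296
which factors as (x - 6)^4. The eigenvalues (with algebraic multiplicities) are λ = 6 with multiplicity 4.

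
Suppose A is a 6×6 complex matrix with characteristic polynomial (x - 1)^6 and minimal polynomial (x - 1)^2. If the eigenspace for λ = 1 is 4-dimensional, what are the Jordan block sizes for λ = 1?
Block sizes for λ = 1: [2, 2, 1, 1]

Step 1 — from the characteristic polynomial, algebraic multiplicity of λ = 1 is 6. From dim ker(A − (1)·I) = 4, there are exactly 4 Jordan blocks for λ = 1.
Step 2 — from the minimal polynomial, the factor (x − 1)^2 tells us the largest block for λ = 1 has size 2.
Step 3 — with total size 6, 4 blocks, and largest block 2, the block sizes (in nonincreasing order) are [2, 2, 1, 1].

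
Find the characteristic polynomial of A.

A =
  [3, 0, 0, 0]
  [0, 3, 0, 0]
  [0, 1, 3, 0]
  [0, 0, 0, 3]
x^4 - 12*x^3 + 54*x^2 - 108*x + 81

Expanding det(x·I − A) (e.g. by cofactor expansion or by noting that A is similar to its Jordan form J, which has the same characteristic polynomial as A) gives
  χ_A(x) = x^4 - 12*x^3 + 54*x^2 - 108*x + 81
which factors as (x - 3)^4. The eigenvalues (with algebraic multiplicities) are λ = 3 with multiplicity 4.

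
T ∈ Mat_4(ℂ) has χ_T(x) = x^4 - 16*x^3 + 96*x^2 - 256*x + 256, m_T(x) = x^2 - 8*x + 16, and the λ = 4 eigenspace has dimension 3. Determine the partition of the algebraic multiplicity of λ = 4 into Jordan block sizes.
Block sizes for λ = 4: [2, 1, 1]

Step 1 — from the characteristic polynomial, algebraic multiplicity of λ = 4 is 4. From dim ker(T − (4)·I) = 3, there are exactly 3 Jordan blocks for λ = 4.
Step 2 — from the minimal polynomial, the factor (x − 4)^2 tells us the largest block for λ = 4 has size 2.
Step 3 — with total size 4, 3 blocks, and largest block 2, the block sizes (in nonincreasing order) are [2, 1, 1].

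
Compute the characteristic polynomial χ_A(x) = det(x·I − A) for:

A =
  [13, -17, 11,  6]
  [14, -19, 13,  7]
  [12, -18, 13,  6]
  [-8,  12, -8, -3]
x^4 - 4*x^3 + 6*x^2 - 4*x + 1

Expanding det(x·I − A) (e.g. by cofactor expansion or by noting that A is similar to its Jordan form J, which has the same characteristic polynomial as A) gives
  χ_A(x) = x^4 - 4*x^3 + 6*x^2 - 4*x + 1
which factors as (x - 1)^4. The eigenvalues (with algebraic multiplicities) are λ = 1 with multiplicity 4.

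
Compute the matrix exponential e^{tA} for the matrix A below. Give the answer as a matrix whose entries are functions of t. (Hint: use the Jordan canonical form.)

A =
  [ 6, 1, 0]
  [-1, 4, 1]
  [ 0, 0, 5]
e^{tA} =
  [t*exp(5*t) + exp(5*t), t*exp(5*t), t^2*exp(5*t)/2]
  [-t*exp(5*t), -t*exp(5*t) + exp(5*t), -t^2*exp(5*t)/2 + t*exp(5*t)]
  [0, 0, exp(5*t)]

Strategy: write A = P · J · P⁻¹ where J is a Jordan canonical form, so e^{tA} = P · e^{tJ} · P⁻¹, and e^{tJ} can be computed block-by-block.

A has Jordan form
J =
  [5, 1, 0]
  [0, 5, 1]
  [0, 0, 5]
(up to reordering of blocks).

Per-block formulas:
  For a 3×3 Jordan block J_3(5): exp(t · J_3(5)) = e^(5t)·(I + t·N + (t^2/2)·N^2), where N is the 3×3 nilpotent shift.

After assembling e^{tJ} and conjugating by P, we get:

e^{tA} =
  [t*exp(5*t) + exp(5*t), t*exp(5*t), t^2*exp(5*t)/2]
  [-t*exp(5*t), -t*exp(5*t) + exp(5*t), -t^2*exp(5*t)/2 + t*exp(5*t)]
  [0, 0, exp(5*t)]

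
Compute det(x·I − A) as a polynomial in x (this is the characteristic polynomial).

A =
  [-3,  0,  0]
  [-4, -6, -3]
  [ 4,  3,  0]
x^3 + 9*x^2 + 27*x + 27

Expanding det(x·I − A) (e.g. by cofactor expansion or by noting that A is similar to its Jordan form J, which has the same characteristic polynomial as A) gives
  χ_A(x) = x^3 + 9*x^2 + 27*x + 27
which factors as (x + 3)^3. The eigenvalues (with algebraic multiplicities) are λ = -3 with multiplicity 3.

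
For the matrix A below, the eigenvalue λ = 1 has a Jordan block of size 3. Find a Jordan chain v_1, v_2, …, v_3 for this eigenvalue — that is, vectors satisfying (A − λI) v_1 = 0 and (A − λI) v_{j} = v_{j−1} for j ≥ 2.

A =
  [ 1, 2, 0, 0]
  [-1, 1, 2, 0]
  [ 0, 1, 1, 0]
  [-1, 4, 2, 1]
A Jordan chain for λ = 1 of length 3:
v_1 = (-2, 0, -1, -4)ᵀ
v_2 = (0, -1, 0, -1)ᵀ
v_3 = (1, 0, 0, 0)ᵀ

Let N = A − (1)·I. We want v_3 with N^3 v_3 = 0 but N^2 v_3 ≠ 0; then v_{j-1} := N · v_j for j = 3, …, 2.

Pick v_3 = (1, 0, 0, 0)ᵀ.
Then v_2 = N · v_3 = (0, -1, 0, -1)ᵀ.
Then v_1 = N · v_2 = (-2, 0, -1, -4)ᵀ.

Sanity check: (A − (1)·I) v_1 = (0, 0, 0, 0)ᵀ = 0. ✓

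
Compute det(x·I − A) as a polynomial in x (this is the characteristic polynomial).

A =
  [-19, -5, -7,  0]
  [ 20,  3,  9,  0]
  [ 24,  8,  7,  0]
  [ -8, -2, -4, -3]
x^4 + 12*x^3 + 54*x^2 + 108*x + 81

Expanding det(x·I − A) (e.g. by cofactor expansion or by noting that A is similar to its Jordan form J, which has the same characteristic polynomial as A) gives
  χ_A(x) = x^4 + 12*x^3 + 54*x^2 + 108*x + 81
which factors as (x + 3)^4. The eigenvalues (with algebraic multiplicities) are λ = -3 with multiplicity 4.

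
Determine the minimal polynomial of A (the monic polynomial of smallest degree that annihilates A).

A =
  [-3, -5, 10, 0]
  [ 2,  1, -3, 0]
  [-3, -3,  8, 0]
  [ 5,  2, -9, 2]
x^3 - 6*x^2 + 12*x - 8

The characteristic polynomial is χ_A(x) = (x - 2)^4, so the eigenvalues are known. The minimal polynomial is
  m_A(x) = Π_λ (x − λ)^{k_λ}
where k_λ is the size of the *largest* Jordan block for λ (equivalently, the smallest k with (A − λI)^k v = 0 for every generalised eigenvector v of λ).

  λ = 2: largest Jordan block has size 3, contributing (x − 2)^3

So m_A(x) = (x - 2)^3 = x^3 - 6*x^2 + 12*x - 8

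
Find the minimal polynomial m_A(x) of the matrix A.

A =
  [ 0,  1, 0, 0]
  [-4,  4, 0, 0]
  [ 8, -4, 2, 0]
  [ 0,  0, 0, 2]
x^2 - 4*x + 4

The characteristic polynomial is χ_A(x) = (x - 2)^4, so the eigenvalues are known. The minimal polynomial is
  m_A(x) = Π_λ (x − λ)^{k_λ}
where k_λ is the size of the *largest* Jordan block for λ (equivalently, the smallest k with (A − λI)^k v = 0 for every generalised eigenvector v of λ).

  λ = 2: largest Jordan block has size 2, contributing (x − 2)^2

So m_A(x) = (x - 2)^2 = x^2 - 4*x + 4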